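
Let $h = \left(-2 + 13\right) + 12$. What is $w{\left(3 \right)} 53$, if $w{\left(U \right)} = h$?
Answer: $1219$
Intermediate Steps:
$h = 23$ ($h = 11 + 12 = 23$)
$w{\left(U \right)} = 23$
$w{\left(3 \right)} 53 = 23 \cdot 53 = 1219$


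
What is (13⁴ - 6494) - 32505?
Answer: -10438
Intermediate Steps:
(13⁴ - 6494) - 32505 = (28561 - 6494) - 32505 = 22067 - 32505 = -10438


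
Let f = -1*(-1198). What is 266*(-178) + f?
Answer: -46150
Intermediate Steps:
f = 1198
266*(-178) + f = 266*(-178) + 1198 = -47348 + 1198 = -46150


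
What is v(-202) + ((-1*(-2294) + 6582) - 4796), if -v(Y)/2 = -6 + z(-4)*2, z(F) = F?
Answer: 4108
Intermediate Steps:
v(Y) = 28 (v(Y) = -2*(-6 - 4*2) = -2*(-6 - 8) = -2*(-14) = 28)
v(-202) + ((-1*(-2294) + 6582) - 4796) = 28 + ((-1*(-2294) + 6582) - 4796) = 28 + ((2294 + 6582) - 4796) = 28 + (8876 - 4796) = 28 + 4080 = 4108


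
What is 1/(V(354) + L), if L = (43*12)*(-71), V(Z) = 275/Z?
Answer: -354/12968869 ≈ -2.7296e-5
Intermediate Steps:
L = -36636 (L = 516*(-71) = -36636)
1/(V(354) + L) = 1/(275/354 - 36636) = 1/(-12968869/354) = -354/12968869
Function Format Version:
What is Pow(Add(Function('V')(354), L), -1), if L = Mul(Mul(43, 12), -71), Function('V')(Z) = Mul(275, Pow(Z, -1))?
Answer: Rational(-354, 12968869) ≈ -2.7296e-5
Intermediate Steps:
L = -36636 (L = Mul(516, -71) = -36636)
Pow(Add(Function('V')(354), L), -1) = Pow(Add(Mul(275, Pow(354, -1)), -36636), -1) = Pow(Add(Mul(275, Rational(1, 354)), -36636), -1) = Pow(Add(Rational(275, 354), -36636), -1) = Pow(Rational(-12968869, 354), -1) = Rational(-354, 12968869)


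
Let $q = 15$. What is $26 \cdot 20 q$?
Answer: $7800$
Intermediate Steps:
$26 \cdot 20 q = 26 \cdot 20 \cdot 15 = 520 \cdot 15 = 7800$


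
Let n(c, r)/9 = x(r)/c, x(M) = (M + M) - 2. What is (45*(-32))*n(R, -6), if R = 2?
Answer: 90720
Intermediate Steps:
x(M) = -2 + 2*M (x(M) = 2*M - 2 = -2 + 2*M)
n(c, r) = 9*(-2 + 2*r)/c (n(c, r) = 9*((-2 + 2*r)/c) = 9*(-2 + 2*r)/c)
(45*(-32))*n(R, -6) = (45*(-32))*(18*(-1 - 6)/2) = -25920*(-7)/2 = -1440*(-63) = 90720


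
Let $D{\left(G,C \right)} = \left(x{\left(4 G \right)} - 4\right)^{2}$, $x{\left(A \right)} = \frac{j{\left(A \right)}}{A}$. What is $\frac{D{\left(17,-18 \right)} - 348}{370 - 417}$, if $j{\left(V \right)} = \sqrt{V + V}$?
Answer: $\frac{11287}{1598} + \frac{4 \sqrt{34}}{799} \approx 7.0924$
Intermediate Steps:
$j{\left(V \right)} = \sqrt{2} \sqrt{V}$ ($j{\left(V \right)} = \sqrt{2 V} = \sqrt{2} \sqrt{V}$)
$x{\left(A \right)} = \frac{\sqrt{2}}{\sqrt{A}}$ ($x{\left(A \right)} = \frac{\sqrt{2} \sqrt{A}}{A} = \frac{\sqrt{2}}{\sqrt{A}}$)
$D{\left(G,C \right)} = \left(-4 + \frac{\sqrt{2}}{2 \sqrt{G}}\right)^{2}$ ($D{\left(G,C \right)} = \left(\frac{\sqrt{2}}{2 \sqrt{G}} - 4\right)^{2} = \left(-4 + \frac{\sqrt{2}}{2 \sqrt{G}}\right)^{2}$)
$\frac{D{\left(17,-18 \right)} - 348}{370 - 417} = \frac{\frac{\left(- \sqrt{2} + 8 \sqrt{17}\right)^{2}}{4 \cdot 17} - 348}{370 - 417} = \frac{\frac{1}{4} \cdot \frac{1}{17} \left(- \sqrt{2} + 8 \sqrt{17}\right)^{2} - 348}{-47} = \left(\frac{\left(- \sqrt{2} + 8 \sqrt{17}\right)^{2}}{68} - 348\right) \left(- \frac{1}{47}\right) = \left(-348 + \frac{\left(- \sqrt{2} + 8 \sqrt{17}\right)^{2}}{68}\right) \left(- \frac{1}{47}\right) = \frac{348}{47} - \frac{\left(- \sqrt{2} + 8 \sqrt{17}\right)^{2}}{3196}$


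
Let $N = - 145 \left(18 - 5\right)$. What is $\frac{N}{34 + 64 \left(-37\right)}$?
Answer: $\frac{1885}{2334} \approx 0.80763$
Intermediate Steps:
$N = -1885$ ($N = \left(-145\right) 13 = -1885$)
$\frac{N}{34 + 64 \left(-37\right)} = - \frac{1885}{34 + 64 \left(-37\right)} = - \frac{1885}{34 - 2368} = - \frac{1885}{-2334} = \left(-1885\right) \left(- \frac{1}{2334}\right) = \frac{1885}{2334}$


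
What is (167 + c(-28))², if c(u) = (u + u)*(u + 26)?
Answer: 77841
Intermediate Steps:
c(u) = 2*u*(26 + u) (c(u) = (2*u)*(26 + u) = 2*u*(26 + u))
(167 + c(-28))² = (167 + 2*(-28)*(26 - 28))² = (167 + 2*(-28)*(-2))² = (167 + 112)² = 279² = 77841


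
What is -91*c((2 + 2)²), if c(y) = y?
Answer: -1456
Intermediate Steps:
-91*c((2 + 2)²) = -91*(2 + 2)² = -91*4² = -91*16 = -1456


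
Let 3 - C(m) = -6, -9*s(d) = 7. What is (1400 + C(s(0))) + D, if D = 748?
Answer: 2157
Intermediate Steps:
s(d) = -7/9 (s(d) = -⅑*7 = -7/9)
C(m) = 9 (C(m) = 3 - 1*(-6) = 3 + 6 = 9)
(1400 + C(s(0))) + D = (1400 + 9) + 748 = 1409 + 748 = 2157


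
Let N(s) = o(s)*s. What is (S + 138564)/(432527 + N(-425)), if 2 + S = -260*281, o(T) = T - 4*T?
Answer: -32751/54674 ≈ -0.59902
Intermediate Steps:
o(T) = -3*T
S = -73062 (S = -2 - 260*281 = -2 - 73060 = -73062)
N(s) = -3*s² (N(s) = (-3*s)*s = -3*s²)
(S + 138564)/(432527 + N(-425)) = (-73062 + 138564)/(432527 - 3*(-425)²) = 65502/(432527 - 3*180625) = 65502/(432527 - 541875) = 65502/(-109348) = 65502*(-1/109348) = -32751/54674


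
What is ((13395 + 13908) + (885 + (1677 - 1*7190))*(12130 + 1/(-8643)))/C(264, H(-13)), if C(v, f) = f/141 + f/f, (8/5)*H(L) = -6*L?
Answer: -91172787955844/2186679 ≈ -4.1695e+7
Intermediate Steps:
H(L) = -15*L/4 (H(L) = 5*(-6*L)/8 = -15*L/4)
C(v, f) = 1 + f/141 (C(v, f) = f*(1/141) + 1 = f/141 + 1 = 1 + f/141)
((13395 + 13908) + (885 + (1677 - 1*7190))*(12130 + 1/(-8643)))/C(264, H(-13)) = ((13395 + 13908) + (885 + (1677 - 1*7190))*(12130 + 1/(-8643)))/(1 + (-15/4*(-13))/141) = (27303 + (885 + (1677 - 7190))*(12130 - 1/8643))/(1 + (1/141)*(195/4)) = (27303 + (885 - 5513)*(104839589/8643))/(1 + 65/188) = (27303 - 4628*104839589/8643)/(253/188) = (27303 - 485197617892/8643)*(188/253) = -484961638063/8643*188/253 = -91172787955844/2186679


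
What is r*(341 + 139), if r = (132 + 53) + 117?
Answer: 144960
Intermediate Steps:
r = 302 (r = 185 + 117 = 302)
r*(341 + 139) = 302*(341 + 139) = 302*480 = 144960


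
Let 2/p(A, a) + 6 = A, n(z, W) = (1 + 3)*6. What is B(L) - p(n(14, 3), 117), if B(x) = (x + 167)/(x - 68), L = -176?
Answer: -163/2196 ≈ -0.074226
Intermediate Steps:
n(z, W) = 24 (n(z, W) = 4*6 = 24)
p(A, a) = 2/(-6 + A)
B(x) = (167 + x)/(-68 + x)
B(L) - p(n(14, 3), 117) = (167 - 176)/(-68 - 176) - 2/(-6 + 24) = -9/(-244) - 2/18 = -1/244*(-9) - 2/18 = 9/244 - 1*⅑ = 9/244 - ⅑ = -163/2196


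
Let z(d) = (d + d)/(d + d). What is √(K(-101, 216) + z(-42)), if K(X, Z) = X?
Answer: 10*I ≈ 10.0*I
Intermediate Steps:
z(d) = 1 (z(d) = (2*d)/((2*d)) = (2*d)*(1/(2*d)) = 1)
√(K(-101, 216) + z(-42)) = √(-101 + 1) = √(-100) = 10*I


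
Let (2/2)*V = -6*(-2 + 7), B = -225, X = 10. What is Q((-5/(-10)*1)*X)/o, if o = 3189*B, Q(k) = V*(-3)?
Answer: -2/15945 ≈ -0.00012543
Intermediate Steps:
V = -30 (V = -6*(-2 + 7) = -6*5 = -30)
Q(k) = 90 (Q(k) = -30*(-3) = 90)
o = -717525 (o = 3189*(-225) = -717525)
Q((-5/(-10)*1)*X)/o = 90/(-717525) = 90*(-1/717525) = -2/15945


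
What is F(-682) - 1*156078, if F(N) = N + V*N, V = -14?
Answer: -147212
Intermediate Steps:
F(N) = -13*N (F(N) = N - 14*N = -13*N)
F(-682) - 1*156078 = -13*(-682) - 1*156078 = 8866 - 156078 = -147212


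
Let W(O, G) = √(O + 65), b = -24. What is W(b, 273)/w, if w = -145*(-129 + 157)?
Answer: -√41/4060 ≈ -0.0015771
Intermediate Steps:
W(O, G) = √(65 + O)
w = -4060 (w = -145*28 = -4060)
W(b, 273)/w = √(65 - 24)/(-4060) = √41*(-1/4060) = -√41/4060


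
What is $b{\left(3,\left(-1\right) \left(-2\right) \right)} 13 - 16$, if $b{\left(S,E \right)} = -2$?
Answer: $-42$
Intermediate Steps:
$b{\left(3,\left(-1\right) \left(-2\right) \right)} 13 - 16 = \left(-2\right) 13 - 16 = -26 - 16 = -42$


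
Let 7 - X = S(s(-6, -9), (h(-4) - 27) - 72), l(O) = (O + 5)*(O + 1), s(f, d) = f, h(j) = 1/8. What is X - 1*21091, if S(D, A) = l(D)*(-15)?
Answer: -21009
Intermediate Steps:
h(j) = ⅛
l(O) = (1 + O)*(5 + O) (l(O) = (5 + O)*(1 + O) = (1 + O)*(5 + O))
S(D, A) = -75 - 90*D - 15*D² (S(D, A) = (5 + D² + 6*D)*(-15) = -75 - 90*D - 15*D²)
X = 82 (X = 7 - (-75 - 90*(-6) - 15*(-6)²) = 7 - (-75 + 540 - 15*36) = 7 - (-75 + 540 - 540) = 7 - 1*(-75) = 7 + 75 = 82)
X - 1*21091 = 82 - 1*21091 = 82 - 21091 = -21009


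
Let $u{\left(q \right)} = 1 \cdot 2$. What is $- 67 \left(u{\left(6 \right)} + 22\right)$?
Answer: $-1608$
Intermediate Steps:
$u{\left(q \right)} = 2$
$- 67 \left(u{\left(6 \right)} + 22\right) = - 67 \left(2 + 22\right) = \left(-67\right) 24 = -1608$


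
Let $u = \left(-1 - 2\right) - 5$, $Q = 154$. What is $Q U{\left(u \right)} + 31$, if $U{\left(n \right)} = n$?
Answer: $-1201$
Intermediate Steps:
$u = -8$ ($u = -3 - 5 = -8$)
$Q U{\left(u \right)} + 31 = 154 \left(-8\right) + 31 = -1232 + 31 = -1201$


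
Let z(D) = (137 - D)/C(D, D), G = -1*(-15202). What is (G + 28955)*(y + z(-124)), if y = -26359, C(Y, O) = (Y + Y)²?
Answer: -71586607536975/61504 ≈ -1.1639e+9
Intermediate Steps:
C(Y, O) = 4*Y² (C(Y, O) = (2*Y)² = 4*Y²)
G = 15202
z(D) = (137 - D)/(4*D²) (z(D) = (137 - D)/((4*D²)) = (137 - D)*(1/(4*D²)) = (137 - D)/(4*D²))
(G + 28955)*(y + z(-124)) = (15202 + 28955)*(-26359 + (¼)*(137 - 1*(-124))/(-124)²) = 44157*(-26359 + (¼)*(1/15376)*(137 + 124)) = 44157*(-26359 + (¼)*(1/15376)*261) = 44157*(-26359 + 261/61504) = 44157*(-1621183675/61504) = -71586607536975/61504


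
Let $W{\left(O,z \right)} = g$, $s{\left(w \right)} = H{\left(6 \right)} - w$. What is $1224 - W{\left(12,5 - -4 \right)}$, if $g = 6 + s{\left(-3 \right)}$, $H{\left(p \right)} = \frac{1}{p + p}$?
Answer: $\frac{14579}{12} \approx 1214.9$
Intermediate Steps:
$H{\left(p \right)} = \frac{1}{2 p}$
$s{\left(w \right)} = \frac{1}{12} - w$ ($s{\left(w \right)} = \frac{1}{2 \cdot 6} - w = \frac{1}{2} \cdot \frac{1}{6} - w = \frac{1}{12} - w$)
$g = \frac{109}{12}$ ($g = 6 + \left(\frac{1}{12} - -3\right) = 6 + \left(\frac{1}{12} + 3\right) = 6 + \frac{37}{12} = \frac{109}{12} \approx 9.0833$)
$W{\left(O,z \right)} = \frac{109}{12}$
$1224 - W{\left(12,5 - -4 \right)} = 1224 - \frac{109}{12} = \frac{14579}{12}$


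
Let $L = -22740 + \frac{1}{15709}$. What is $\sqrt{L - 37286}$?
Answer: $\frac{i \sqrt{14812776933997}}{15709} \approx 245.0 i$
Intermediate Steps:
$L = - \frac{357222659}{15709}$ ($L = -22740 + \frac{1}{15709} = - \frac{357222659}{15709} \approx -22740.0$)
$\sqrt{L - 37286} = \sqrt{- \frac{357222659}{15709} - 37286} = \sqrt{- \frac{942948433}{15709}} = \frac{i \sqrt{14812776933997}}{15709}$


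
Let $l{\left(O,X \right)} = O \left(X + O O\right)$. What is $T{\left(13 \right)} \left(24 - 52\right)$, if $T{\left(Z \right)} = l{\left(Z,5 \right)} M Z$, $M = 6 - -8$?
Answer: $-11527152$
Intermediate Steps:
$M = 14$ ($M = 6 + 8 = 14$)
$l{\left(O,X \right)} = O \left(X + O^{2}\right)$
$T{\left(Z \right)} = 14 Z^{2} \left(5 + Z^{2}\right)$ ($T{\left(Z \right)} = Z \left(5 + Z^{2}\right) 14 Z = 14 Z \left(5 + Z^{2}\right) Z = 14 Z^{2} \left(5 + Z^{2}\right)$)
$T{\left(13 \right)} \left(24 - 52\right) = 14 \cdot 13^{2} \left(5 + 13^{2}\right) \left(24 - 52\right) = 14 \cdot 169 \left(5 + 169\right) \left(-28\right) = 14 \cdot 169 \cdot 174 \left(-28\right) = 411684 \left(-28\right) = -11527152$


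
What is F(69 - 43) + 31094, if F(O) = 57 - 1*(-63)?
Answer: 31214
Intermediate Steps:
F(O) = 120 (F(O) = 57 + 63 = 120)
F(69 - 43) + 31094 = 120 + 31094 = 31214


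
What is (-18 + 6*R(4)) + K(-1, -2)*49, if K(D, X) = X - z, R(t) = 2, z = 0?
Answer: -104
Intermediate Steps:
K(D, X) = X (K(D, X) = X - 1*0 = X + 0 = X)
(-18 + 6*R(4)) + K(-1, -2)*49 = (-18 + 6*2) - 2*49 = (-18 + 12) - 98 = -6 - 98 = -104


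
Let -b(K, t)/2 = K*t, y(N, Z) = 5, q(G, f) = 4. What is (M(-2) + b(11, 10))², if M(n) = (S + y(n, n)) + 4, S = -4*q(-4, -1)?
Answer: 51529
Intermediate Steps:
S = -16 (S = -4*4 = -16)
M(n) = -7 (M(n) = (-16 + 5) + 4 = -11 + 4 = -7)
b(K, t) = -2*K*t
(M(-2) + b(11, 10))² = (-7 - 2*11*10)² = (-7 - 220)² = (-227)² = 51529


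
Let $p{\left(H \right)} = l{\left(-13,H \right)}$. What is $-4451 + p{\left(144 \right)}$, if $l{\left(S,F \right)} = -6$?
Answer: $-4457$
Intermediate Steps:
$p{\left(H \right)} = -6$
$-4451 + p{\left(144 \right)} = -4451 - 6 = -4457$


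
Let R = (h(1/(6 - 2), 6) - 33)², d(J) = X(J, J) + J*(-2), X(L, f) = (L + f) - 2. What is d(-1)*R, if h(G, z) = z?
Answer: -1458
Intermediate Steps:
X(L, f) = -2 + L + f
d(J) = -2 (d(J) = (-2 + J + J) + J*(-2) = (-2 + 2*J) - 2*J = -2)
R = 729 (R = (6 - 33)² = (-27)² = 729)
d(-1)*R = -2*729 = -1458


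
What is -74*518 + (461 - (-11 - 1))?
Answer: -37859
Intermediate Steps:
-74*518 + (461 - (-11 - 1)) = -38332 + (461 - 1*(-12)) = -38332 + (461 + 12) = -38332 + 473 = -37859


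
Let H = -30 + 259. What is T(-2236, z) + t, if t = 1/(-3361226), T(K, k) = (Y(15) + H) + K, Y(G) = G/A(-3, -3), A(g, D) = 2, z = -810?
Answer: -3360385694/1680613 ≈ -1999.5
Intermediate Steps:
Y(G) = G/2
H = 229
T(K, k) = 473/2 + K (T(K, k) = ((½)*15 + 229) + K = (15/2 + 229) + K = 473/2 + K)
t = -1/3361226 ≈ -2.9751e-7
T(-2236, z) + t = (473/2 - 2236) - 1/3361226 = -3999/2 - 1/3361226 = -3360385694/1680613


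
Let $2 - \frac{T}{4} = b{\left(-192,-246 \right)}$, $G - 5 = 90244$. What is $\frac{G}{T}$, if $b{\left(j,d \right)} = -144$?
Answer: $\frac{90249}{584} \approx 154.54$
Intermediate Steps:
$G = 90249$ ($G = 5 + 90244 = 90249$)
$T = 584$ ($T = 8 - -576 = 8 + 576 = 584$)
$\frac{G}{T} = \frac{90249}{584}$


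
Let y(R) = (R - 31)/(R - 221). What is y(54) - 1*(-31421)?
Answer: 5247284/167 ≈ 31421.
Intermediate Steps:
y(R) = (-31 + R)/(-221 + R)
y(54) - 1*(-31421) = (-31 + 54)/(-221 + 54) - 1*(-31421) = 23/(-167) + 31421 = -1/167*23 + 31421 = -23/167 + 31421 = 5247284/167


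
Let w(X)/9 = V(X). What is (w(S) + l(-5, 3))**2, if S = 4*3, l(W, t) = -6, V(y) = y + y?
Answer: 44100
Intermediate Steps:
V(y) = 2*y
S = 12
w(X) = 18*X (w(X) = 9*(2*X) = 18*X)
(w(S) + l(-5, 3))**2 = (18*12 - 6)**2 = (216 - 6)**2 = 210**2 = 44100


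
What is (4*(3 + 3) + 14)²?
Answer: 1444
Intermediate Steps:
(4*(3 + 3) + 14)² = (4*6 + 14)² = (24 + 14)² = 38² = 1444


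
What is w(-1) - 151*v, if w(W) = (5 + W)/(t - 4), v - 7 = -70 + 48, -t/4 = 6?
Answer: 15854/7 ≈ 2264.9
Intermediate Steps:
t = -24 (t = -4*6 = -24)
v = -15 (v = 7 + (-70 + 48) = 7 - 22 = -15)
w(W) = -5/28 - W/28 (w(W) = (5 + W)/(-24 - 4) = (5 + W)/(-28) = (5 + W)*(-1/28) = -5/28 - W/28)
w(-1) - 151*v = (-5/28 - 1/28*(-1)) - 151*(-15) = (-5/28 + 1/28) + 2265 = -⅐ + 2265 = 15854/7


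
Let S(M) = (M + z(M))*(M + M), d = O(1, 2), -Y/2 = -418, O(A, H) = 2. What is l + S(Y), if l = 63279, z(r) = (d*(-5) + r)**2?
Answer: 1142226543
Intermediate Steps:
Y = 836 (Y = -2*(-418) = 836)
d = 2
z(r) = (-10 + r)**2 (z(r) = (2*(-5) + r)**2 = (-10 + r)**2)
S(M) = 2*M*(M + (-10 + M)**2) (S(M) = (M + (-10 + M)**2)*(M + M) = (M + (-10 + M)**2)*(2*M) = 2*M*(M + (-10 + M)**2))
l + S(Y) = 63279 + 2*836*(836 + (-10 + 836)**2) = 63279 + 2*836*(836 + 826**2) = 63279 + 2*836*(836 + 682276) = 63279 + 2*836*683112 = 63279 + 1142163264 = 1142226543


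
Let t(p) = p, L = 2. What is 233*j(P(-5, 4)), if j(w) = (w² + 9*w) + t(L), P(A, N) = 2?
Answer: 5592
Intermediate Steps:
j(w) = 2 + w² + 9*w (j(w) = (w² + 9*w) + 2 = 2 + w² + 9*w)
233*j(P(-5, 4)) = 233*(2 + 2² + 9*2) = 233*(2 + 4 + 18) = 233*24 = 5592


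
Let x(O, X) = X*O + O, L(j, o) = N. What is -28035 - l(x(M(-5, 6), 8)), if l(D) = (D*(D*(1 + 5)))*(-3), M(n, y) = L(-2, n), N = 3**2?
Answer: 90063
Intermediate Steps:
N = 9
L(j, o) = 9
M(n, y) = 9
x(O, X) = O + O*X (x(O, X) = O*X + O = O + O*X)
l(D) = -18*D**2 (l(D) = (D*(D*6))*(-3) = (D*(6*D))*(-3) = (6*D**2)*(-3) = -18*D**2)
-28035 - l(x(M(-5, 6), 8)) = -28035 - (-18)*(9*(1 + 8))**2 = -28035 - (-18)*(9*9)**2 = -28035 - (-18)*81**2 = -28035 - (-18)*6561 = -28035 - 1*(-118098) = -28035 + 118098 = 90063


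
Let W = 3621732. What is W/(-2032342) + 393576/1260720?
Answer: -78460602751/53379462630 ≈ -1.4699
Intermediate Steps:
W/(-2032342) + 393576/1260720 = 3621732/(-2032342) + 393576/1260720 = 3621732*(-1/2032342) + 393576*(1/1260720) = -1810866/1016171 + 16399/52530 = -78460602751/53379462630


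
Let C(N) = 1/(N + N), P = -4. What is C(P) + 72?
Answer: 575/8 ≈ 71.875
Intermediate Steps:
C(N) = 1/(2*N)
C(P) + 72 = (1/2)/(-4) + 72 = (1/2)*(-1/4) + 72 = -1/8 + 72 = 575/8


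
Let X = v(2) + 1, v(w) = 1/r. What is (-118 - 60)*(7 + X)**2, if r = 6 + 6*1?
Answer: -837401/72 ≈ -11631.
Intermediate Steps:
r = 12 (r = 6 + 6 = 12)
v(w) = 1/12
X = 13/12 (X = 1/12 + 1 = 13/12 ≈ 1.0833)
(-118 - 60)*(7 + X)**2 = (-118 - 60)*(7 + 13/12)**2 = -178*(97/12)**2 = -178*9409/144 = -837401/72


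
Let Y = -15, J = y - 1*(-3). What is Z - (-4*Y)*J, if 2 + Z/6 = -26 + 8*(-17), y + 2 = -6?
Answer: -684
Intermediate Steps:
y = -8 (y = -2 - 6 = -8)
J = -5 (J = -8 - 1*(-3) = -8 + 3 = -5)
Z = -984 (Z = -12 + 6*(-26 + 8*(-17)) = -12 + 6*(-26 - 136) = -12 + 6*(-162) = -12 - 972 = -984)
Z - (-4*Y)*J = -984 - (-4*(-15))*(-5) = -984 - 60*(-5) = -984 - 1*(-300) = -984 + 300 = -684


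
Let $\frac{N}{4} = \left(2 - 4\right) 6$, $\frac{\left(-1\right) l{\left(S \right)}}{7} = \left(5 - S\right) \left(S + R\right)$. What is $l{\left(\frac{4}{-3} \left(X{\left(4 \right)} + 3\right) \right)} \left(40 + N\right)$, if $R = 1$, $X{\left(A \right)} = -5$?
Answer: $\frac{4312}{9} \approx 479.11$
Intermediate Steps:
$l{\left(S \right)} = - 7 \left(1 + S\right) \left(5 - S\right)$ ($l{\left(S \right)} = - 7 \left(5 - S\right) \left(S + 1\right) = - 7 \left(5 - S\right) \left(1 + S\right) = - 7 \left(1 + S\right) \left(5 - S\right)$)
$N = -48$ ($N = 4 \left(2 - 4\right) 6 = 4 \left(\left(-2\right) 6\right) = 4 \left(-12\right) = -48$)
$l{\left(\frac{4}{-3} \left(X{\left(4 \right)} + 3\right) \right)} \left(40 + N\right) = \left(-35 - 28 \frac{4}{-3} \left(-5 + 3\right) + 7 \left(\frac{4}{-3} \left(-5 + 3\right)\right)^{2}\right) \left(40 - 48\right) = \left(-35 - 28 \cdot 4 \left(- \frac{1}{3}\right) \left(-2\right) + 7 \left(4 \left(- \frac{1}{3}\right) \left(-2\right)\right)^{2}\right) \left(-8\right) = \left(-35 - 28 \left(\left(- \frac{4}{3}\right) \left(-2\right)\right) + 7 \left(\left(- \frac{4}{3}\right) \left(-2\right)\right)^{2}\right) \left(-8\right) = \left(-35 - \frac{224}{3} + 7 \left(\frac{8}{3}\right)^{2}\right) \left(-8\right) = \left(-35 - \frac{224}{3} + 7 \cdot \frac{64}{9}\right) \left(-8\right) = \left(-35 - \frac{224}{3} + \frac{448}{9}\right) \left(-8\right) = \left(- \frac{539}{9}\right) \left(-8\right) = \frac{4312}{9}$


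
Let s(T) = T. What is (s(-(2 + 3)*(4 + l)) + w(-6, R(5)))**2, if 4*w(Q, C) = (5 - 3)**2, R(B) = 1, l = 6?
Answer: 2401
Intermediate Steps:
w(Q, C) = 1 (w(Q, C) = (5 - 3)**2/4 = (1/4)*2**2 = (1/4)*4 = 1)
(s(-(2 + 3)*(4 + l)) + w(-6, R(5)))**2 = (-(2 + 3)*(4 + 6) + 1)**2 = (-5*10 + 1)**2 = (-1*50 + 1)**2 = (-50 + 1)**2 = (-49)**2 = 2401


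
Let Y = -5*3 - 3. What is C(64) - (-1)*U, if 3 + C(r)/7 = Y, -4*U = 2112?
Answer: -675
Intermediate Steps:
U = -528 (U = -¼*2112 = -528)
Y = -18 (Y = -15 - 3 = -18)
C(r) = -147 (C(r) = -21 + 7*(-18) = -21 - 126 = -147)
C(64) - (-1)*U = -147 - (-1)*(-528) = -147 - 1*528 = -147 - 528 = -675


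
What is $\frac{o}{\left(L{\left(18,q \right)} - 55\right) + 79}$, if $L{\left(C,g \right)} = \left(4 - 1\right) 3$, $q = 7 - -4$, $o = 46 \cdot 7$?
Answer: $\frac{322}{33} \approx 9.7576$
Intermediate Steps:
$o = 322$
$q = 11$ ($q = 7 + 4 = 11$)
$L{\left(C,g \right)} = 9$ ($L{\left(C,g \right)} = 3 \cdot 3 = 9$)
$\frac{o}{\left(L{\left(18,q \right)} - 55\right) + 79} = \frac{322}{\left(9 - 55\right) + 79} = \frac{322}{-46 + 79} = \frac{322}{33}$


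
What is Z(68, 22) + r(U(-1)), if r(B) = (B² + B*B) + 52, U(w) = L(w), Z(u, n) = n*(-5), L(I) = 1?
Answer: -56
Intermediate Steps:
Z(u, n) = -5*n
U(w) = 1
r(B) = 52 + 2*B² (r(B) = (B² + B²) + 52 = 2*B² + 52 = 52 + 2*B²)
Z(68, 22) + r(U(-1)) = -5*22 + (52 + 2*1²) = -110 + (52 + 2*1) = -110 + (52 + 2) = -110 + 54 = -56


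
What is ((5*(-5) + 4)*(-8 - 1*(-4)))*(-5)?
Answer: -420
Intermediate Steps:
((5*(-5) + 4)*(-8 - 1*(-4)))*(-5) = ((-25 + 4)*(-8 + 4))*(-5) = -21*(-4)*(-5) = 84*(-5) = -420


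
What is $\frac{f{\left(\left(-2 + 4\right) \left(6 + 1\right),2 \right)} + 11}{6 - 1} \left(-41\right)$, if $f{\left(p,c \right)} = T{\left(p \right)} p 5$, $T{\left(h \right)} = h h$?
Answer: $- \frac{562971}{5} \approx -1.1259 \cdot 10^{5}$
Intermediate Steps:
$T{\left(h \right)} = h^{2}$
$f{\left(p,c \right)} = 5 p^{3}$ ($f{\left(p,c \right)} = p^{2} p 5 = p^{3} \cdot 5 = 5 p^{3}$)
$\frac{f{\left(\left(-2 + 4\right) \left(6 + 1\right),2 \right)} + 11}{6 - 1} \left(-41\right) = \frac{5 \left(\left(-2 + 4\right) \left(6 + 1\right)\right)^{3} + 11}{6 - 1} \left(-41\right) = \frac{5 \left(2 \cdot 7\right)^{3} + 11}{5} \left(-41\right) = \left(5 \cdot 14^{3} + 11\right) \frac{1}{5} \left(-41\right) = \left(5 \cdot 2744 + 11\right) \frac{1}{5} \left(-41\right) = \left(13720 + 11\right) \frac{1}{5} \left(-41\right) = 13731 \cdot \frac{1}{5} \left(-41\right) = \frac{13731}{5} \left(-41\right) = - \frac{562971}{5}$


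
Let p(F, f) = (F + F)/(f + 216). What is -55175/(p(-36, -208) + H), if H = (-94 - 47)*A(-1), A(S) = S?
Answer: -55175/132 ≈ -417.99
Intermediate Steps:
p(F, f) = 2*F/(216 + f) (p(F, f) = (2*F)/(216 + f) = 2*F/(216 + f))
H = 141 (H = (-94 - 47)*(-1) = -141*(-1) = 141)
-55175/(p(-36, -208) + H) = -55175/(2*(-36)/(216 - 208) + 141) = -55175/(2*(-36)/8 + 141) = -55175/(2*(-36)*(⅛) + 141) = -55175/(-9 + 141) = -55175/132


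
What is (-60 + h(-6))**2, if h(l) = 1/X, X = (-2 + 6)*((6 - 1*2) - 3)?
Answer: 57121/16 ≈ 3570.1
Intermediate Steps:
X = 4 (X = 4*((6 - 2) - 3) = 4*(4 - 3) = 4*1 = 4)
h(l) = 1/4
(-60 + h(-6))**2 = (-60 + 1/4)**2 = (-239/4)**2 = 57121/16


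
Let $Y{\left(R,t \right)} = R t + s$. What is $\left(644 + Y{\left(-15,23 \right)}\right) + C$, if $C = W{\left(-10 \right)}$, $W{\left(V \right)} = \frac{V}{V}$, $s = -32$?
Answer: $268$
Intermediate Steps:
$W{\left(V \right)} = 1$
$Y{\left(R,t \right)} = -32 + R t$ ($Y{\left(R,t \right)} = R t - 32 = -32 + R t$)
$C = 1$
$\left(644 + Y{\left(-15,23 \right)}\right) + C = \left(644 - 377\right) + 1 = 267 + 1 = 268$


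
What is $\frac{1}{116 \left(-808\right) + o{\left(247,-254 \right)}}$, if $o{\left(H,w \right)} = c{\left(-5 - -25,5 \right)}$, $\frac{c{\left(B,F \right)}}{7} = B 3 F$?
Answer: $- \frac{1}{91628} \approx -1.0914 \cdot 10^{-5}$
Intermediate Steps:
$c{\left(B,F \right)} = 21 B F$ ($c{\left(B,F \right)} = 7 B 3 F = 7 \cdot 3 B F = 21 B F$)
$o{\left(H,w \right)} = 2100$ ($o{\left(H,w \right)} = 21 \left(-5 - -25\right) 5 = 21 \left(-5 + 25\right) 5 = 21 \cdot 20 \cdot 5 = 2100$)
$\frac{1}{116 \left(-808\right) + o{\left(247,-254 \right)}} = \frac{1}{116 \left(-808\right) + 2100} = \frac{1}{-93728 + 2100} = \frac{1}{-91628} = - \frac{1}{91628}$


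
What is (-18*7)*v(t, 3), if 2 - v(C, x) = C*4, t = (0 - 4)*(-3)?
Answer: 5796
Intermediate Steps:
t = 12 (t = -4*(-3) = 12)
v(C, x) = 2 - 4*C (v(C, x) = 2 - C*4 = 2 - 4*C)
(-18*7)*v(t, 3) = (-18*7)*(2 - 4*12) = -126*(2 - 48) = -126*(-46) = 5796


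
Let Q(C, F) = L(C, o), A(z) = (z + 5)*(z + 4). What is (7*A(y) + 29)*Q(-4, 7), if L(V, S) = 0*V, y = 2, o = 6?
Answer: 0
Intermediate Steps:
A(z) = (4 + z)*(5 + z) (A(z) = (5 + z)*(4 + z) = (4 + z)*(5 + z))
L(V, S) = 0
Q(C, F) = 0
(7*A(y) + 29)*Q(-4, 7) = (7*(20 + 2² + 9*2) + 29)*0 = (7*(20 + 4 + 18) + 29)*0 = (7*42 + 29)*0 = (294 + 29)*0 = 323*0 = 0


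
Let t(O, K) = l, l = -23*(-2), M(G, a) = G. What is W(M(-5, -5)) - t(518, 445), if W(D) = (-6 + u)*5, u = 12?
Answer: -16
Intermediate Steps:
l = 46
t(O, K) = 46
W(D) = 30 (W(D) = (-6 + 12)*5 = 6*5 = 30)
W(M(-5, -5)) - t(518, 445) = 30 - 1*46 = 30 - 46 = -16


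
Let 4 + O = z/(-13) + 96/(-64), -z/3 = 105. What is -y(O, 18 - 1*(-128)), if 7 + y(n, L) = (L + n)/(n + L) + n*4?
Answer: -896/13 ≈ -68.923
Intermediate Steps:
z = -315 (z = -3*105 = -315)
O = 487/26 (O = -4 + (-315/(-13) + 96/(-64)) = -4 + (-315*(-1/13) + 96*(-1/64)) = -4 + (315/13 - 3/2) = -4 + 591/26 = 487/26 ≈ 18.731)
y(n, L) = -6 + 4*n (y(n, L) = -7 + ((L + n)/(n + L) + n*4) = -7 + ((L + n)/(L + n) + 4*n) = -7 + (1 + 4*n) = -6 + 4*n)
-y(O, 18 - 1*(-128)) = -(-6 + 4*(487/26)) = -(-6 + 974/13) = -1*896/13 = -896/13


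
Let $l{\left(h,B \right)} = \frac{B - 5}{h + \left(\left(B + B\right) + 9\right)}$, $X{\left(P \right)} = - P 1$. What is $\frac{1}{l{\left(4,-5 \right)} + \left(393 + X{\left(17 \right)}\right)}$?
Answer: $\frac{3}{1118} \approx 0.0026834$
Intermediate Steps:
$X{\left(P \right)} = - P$
$l{\left(h,B \right)} = \frac{-5 + B}{9 + h + 2 B}$ ($l{\left(h,B \right)} = \frac{-5 + B}{h + \left(2 B + 9\right)} = \frac{-5 + B}{h + \left(9 + 2 B\right)} = \frac{-5 + B}{9 + h + 2 B}$)
$\frac{1}{l{\left(4,-5 \right)} + \left(393 + X{\left(17 \right)}\right)} = \frac{1}{\frac{-5 - 5}{9 + 4 + 2 \left(-5\right)} + \left(393 - 17\right)} = \frac{1}{\frac{1}{9 + 4 - 10} \left(-10\right) + \left(393 - 17\right)} = \frac{1}{\frac{1}{3} \left(-10\right) + 376} = \frac{1}{- \frac{10}{3} + 376} = \frac{1}{\frac{1118}{3}} = \frac{3}{1118}$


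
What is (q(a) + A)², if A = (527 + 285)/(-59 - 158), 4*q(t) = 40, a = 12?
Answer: 37636/961 ≈ 39.163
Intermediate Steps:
q(t) = 10 (q(t) = (¼)*40 = 10)
A = -116/31 (A = 812/(-217) = 812*(-1/217) = -116/31 ≈ -3.7419)
(q(a) + A)² = (10 - 116/31)² = (194/31)² = 37636/961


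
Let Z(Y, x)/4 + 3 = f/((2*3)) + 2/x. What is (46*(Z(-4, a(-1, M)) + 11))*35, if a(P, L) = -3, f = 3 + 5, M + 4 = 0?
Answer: 8050/3 ≈ 2683.3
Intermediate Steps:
M = -4 (M = -4 + 0 = -4)
f = 8
Z(Y, x) = -20/3 + 8/x (Z(Y, x) = -12 + 4*(8/((2*3)) + 2/x) = -12 + 4*(8/6 + 2/x) = -12 + 4*(8*(1/6) + 2/x) = -12 + 4*(4/3 + 2/x) = -12 + (16/3 + 8/x) = -20/3 + 8/x)
(46*(Z(-4, a(-1, M)) + 11))*35 = (46*((-20/3 + 8/(-3)) + 11))*35 = (46*((-20/3 + 8*(-1/3)) + 11))*35 = (46*((-20/3 - 8/3) + 11))*35 = (46*(-28/3 + 11))*35 = (46*(5/3))*35 = (230/3)*35 = 8050/3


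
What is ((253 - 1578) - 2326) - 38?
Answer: -3689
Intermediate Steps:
((253 - 1578) - 2326) - 38 = (-1325 - 2326) - 38 = -3651 - 38 = -3689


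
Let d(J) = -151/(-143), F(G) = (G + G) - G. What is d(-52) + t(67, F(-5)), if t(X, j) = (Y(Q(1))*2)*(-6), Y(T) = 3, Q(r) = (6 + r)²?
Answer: -4997/143 ≈ -34.944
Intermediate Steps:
F(G) = G (F(G) = 2*G - G = G)
t(X, j) = -36 (t(X, j) = (3*2)*(-6) = 6*(-6) = -36)
d(J) = 151/143 (d(J) = -151*(-1/143) = 151/143)
d(-52) + t(67, F(-5)) = 151/143 - 36 = -4997/143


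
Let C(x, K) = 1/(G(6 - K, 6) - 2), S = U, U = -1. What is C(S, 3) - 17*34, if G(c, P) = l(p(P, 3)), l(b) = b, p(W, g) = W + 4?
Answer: -4623/8 ≈ -577.88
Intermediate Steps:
S = -1
p(W, g) = 4 + W
G(c, P) = 4 + P
C(x, K) = ⅛ (C(x, K) = 1/((4 + 6) - 2) = 1/(10 - 2) = 1/8 = ⅛)
C(S, 3) - 17*34 = ⅛ - 17*34 = ⅛ - 578 = -4623/8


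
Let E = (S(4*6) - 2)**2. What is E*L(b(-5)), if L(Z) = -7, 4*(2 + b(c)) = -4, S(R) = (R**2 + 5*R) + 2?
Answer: -3390912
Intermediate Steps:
S(R) = 2 + R**2 + 5*R
b(c) = -3 (b(c) = -2 + (1/4)*(-4) = -2 - 1 = -3)
E = 484416 (E = ((2 + (4*6)**2 + 5*(4*6)) - 2)**2 = ((2 + 24**2 + 5*24) - 2)**2 = ((2 + 576 + 120) - 2)**2 = (698 - 2)**2 = 696**2 = 484416)
E*L(b(-5)) = 484416*(-7) = -3390912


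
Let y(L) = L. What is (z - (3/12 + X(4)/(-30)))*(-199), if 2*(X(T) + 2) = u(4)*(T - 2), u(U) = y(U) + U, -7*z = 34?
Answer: 136713/140 ≈ 976.52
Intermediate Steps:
z = -34/7 (z = -1/7*34 = -34/7 ≈ -4.8571)
u(U) = 2*U (u(U) = U + U = 2*U)
X(T) = -10 + 4*T (X(T) = -2 + ((2*4)*(T - 2))/2 = -2 + (8*(-2 + T))/2 = -2 + (-16 + 8*T)/2 = -2 + (-8 + 4*T) = -10 + 4*T)
(z - (3/12 + X(4)/(-30)))*(-199) = (-34/7 - (3/12 + (-10 + 4*4)/(-30)))*(-199) = (-34/7 - (3*(1/12) + (-10 + 16)*(-1/30)))*(-199) = (-34/7 - (1/4 + 6*(-1/30)))*(-199) = (-34/7 - (1/4 - 1/5))*(-199) = (-34/7 - 1*1/20)*(-199) = (-34/7 - 1/20)*(-199) = -687/140*(-199) = 136713/140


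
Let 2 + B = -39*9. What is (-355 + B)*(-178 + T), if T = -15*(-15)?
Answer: -33276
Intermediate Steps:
T = 225
B = -353 (B = -2 - 39*9 = -2 - 351 = -353)
(-355 + B)*(-178 + T) = (-355 - 353)*(-178 + 225) = -708*47 = -33276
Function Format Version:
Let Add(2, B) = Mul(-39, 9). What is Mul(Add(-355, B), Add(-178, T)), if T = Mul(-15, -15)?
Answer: -33276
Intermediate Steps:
T = 225
B = -353 (B = Add(-2, Mul(-39, 9)) = Add(-2, -351) = -353)
Mul(Add(-355, B), Add(-178, T)) = Mul(Add(-355, -353), Add(-178, 225)) = Mul(-708, 47) = -33276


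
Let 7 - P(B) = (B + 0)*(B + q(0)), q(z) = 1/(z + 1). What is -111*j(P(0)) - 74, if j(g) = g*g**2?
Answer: -38147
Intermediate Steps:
q(z) = 1/(1 + z)
P(B) = 7 - B*(1 + B) (P(B) = 7 - (B + 0)*(B + 1/(1 + 0)) = 7 - B*(B + 1/1) = 7 - B*(B + 1) = 7 - B*(1 + B))
j(g) = g**3
-111*j(P(0)) - 74 = -111*(7 - 1*0 - 1*0**2)**3 - 74 = -111*(7 + 0 - 1*0)**3 - 74 = -111*(7 + 0 + 0)**3 - 74 = -111*7**3 - 74 = -111*343 - 74 = -38073 - 74 = -38147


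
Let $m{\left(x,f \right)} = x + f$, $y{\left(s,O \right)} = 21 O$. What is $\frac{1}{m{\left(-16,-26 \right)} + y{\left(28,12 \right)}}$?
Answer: $\frac{1}{210} \approx 0.0047619$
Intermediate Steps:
$m{\left(x,f \right)} = f + x$
$\frac{1}{m{\left(-16,-26 \right)} + y{\left(28,12 \right)}} = \frac{1}{\left(-26 - 16\right) + 21 \cdot 12} = \frac{1}{-42 + 252} = \frac{1}{210}$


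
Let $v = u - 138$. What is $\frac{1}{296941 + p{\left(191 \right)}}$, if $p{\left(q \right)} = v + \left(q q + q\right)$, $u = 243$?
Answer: $\frac{1}{333718} \approx 2.9965 \cdot 10^{-6}$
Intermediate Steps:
$v = 105$ ($v = 243 - 138 = 105$)
$p{\left(q \right)} = 105 + q + q^{2}$ ($p{\left(q \right)} = 105 + \left(q q + q\right) = 105 + \left(q^{2} + q\right) = 105 + \left(q + q^{2}\right) = 105 + q + q^{2}$)
$\frac{1}{296941 + p{\left(191 \right)}} = \frac{1}{296941 + \left(105 + 191 + 191^{2}\right)} = \frac{1}{296941 + \left(105 + 191 + 36481\right)} = \frac{1}{296941 + 36777} = \frac{1}{333718}$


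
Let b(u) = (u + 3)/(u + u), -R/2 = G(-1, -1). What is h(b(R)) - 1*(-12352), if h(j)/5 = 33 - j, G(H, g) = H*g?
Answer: 50073/4 ≈ 12518.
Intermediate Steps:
R = -2 (R = -(-2)*(-1) = -2*1 = -2)
b(u) = (3 + u)/(2*u) (b(u) = (3 + u)/((2*u)) = (3 + u)*(1/(2*u)) = (3 + u)/(2*u))
h(j) = 165 - 5*j (h(j) = 5*(33 - j) = 165 - 5*j)
h(b(R)) - 1*(-12352) = (165 - 5*(3 - 2)/(2*(-2))) - 1*(-12352) = (165 - 5*(-1)/(2*2)) + 12352 = (165 - 5*(-¼)) + 12352 = (165 + 5/4) + 12352 = 665/4 + 12352 = 50073/4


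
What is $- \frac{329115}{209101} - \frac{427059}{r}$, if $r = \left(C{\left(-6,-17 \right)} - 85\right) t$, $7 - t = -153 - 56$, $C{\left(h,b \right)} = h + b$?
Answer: $\frac{3022995157}{180663264} \approx 16.733$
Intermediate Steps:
$C{\left(h,b \right)} = b + h$
$t = 216$ ($t = 7 - \left(-153 - 56\right) = 7 - -209 = 7 + 209 = 216$)
$r = -23328$ ($r = \left(\left(-17 - 6\right) - 85\right) 216 = \left(-23 - 85\right) 216 = \left(-108\right) 216 = -23328$)
$- \frac{329115}{209101} - \frac{427059}{r} = - \frac{329115}{209101} - \frac{427059}{-23328} = \left(-329115\right) \frac{1}{209101} - - \frac{15817}{864} = - \frac{329115}{209101} + \frac{15817}{864} = \frac{3022995157}{180663264}$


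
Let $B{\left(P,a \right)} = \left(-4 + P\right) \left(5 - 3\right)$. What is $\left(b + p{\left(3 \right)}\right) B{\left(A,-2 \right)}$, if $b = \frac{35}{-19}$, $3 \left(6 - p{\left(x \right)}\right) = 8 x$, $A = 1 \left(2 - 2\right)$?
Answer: $\frac{584}{19} \approx 30.737$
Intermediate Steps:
$A = 0$ ($A = 1 \cdot 0 = 0$)
$B{\left(P,a \right)} = -8 + 2 P$ ($B{\left(P,a \right)} = \left(-4 + P\right) 2 = -8 + 2 P$)
$p{\left(x \right)} = 6 - \frac{8 x}{3}$
$b = - \frac{35}{19}$ ($b = 35 \left(- \frac{1}{19}\right) = - \frac{35}{19} \approx -1.8421$)
$\left(b + p{\left(3 \right)}\right) B{\left(A,-2 \right)} = \left(- \frac{35}{19} + \left(6 - 8\right)\right) \left(-8 + 2 \cdot 0\right) = \left(- \frac{35}{19} + \left(6 - 8\right)\right) \left(-8 + 0\right) = \left(- \frac{35}{19} - 2\right) \left(-8\right) = \left(- \frac{73}{19}\right) \left(-8\right) = \frac{584}{19}$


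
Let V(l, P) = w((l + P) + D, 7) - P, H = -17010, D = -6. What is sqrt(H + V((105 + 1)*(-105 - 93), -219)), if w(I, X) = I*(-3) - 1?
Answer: sqrt(46847) ≈ 216.44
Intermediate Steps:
w(I, X) = -1 - 3*I (w(I, X) = -3*I - 1 = -1 - 3*I)
V(l, P) = 17 - 4*P - 3*l (V(l, P) = (-1 - 3*((l + P) - 6)) - P = (-1 - 3*((P + l) - 6)) - P = (-1 - 3*(-6 + P + l)) - P = (-1 + (18 - 3*P - 3*l)) - P = (17 - 3*P - 3*l) - P = 17 - 4*P - 3*l)
sqrt(H + V((105 + 1)*(-105 - 93), -219)) = sqrt(-17010 + (17 - 4*(-219) - 3*(105 + 1)*(-105 - 93))) = sqrt(-17010 + (17 + 876 - 318*(-198))) = sqrt(-17010 + (17 + 876 - 3*(-20988))) = sqrt(-17010 + (17 + 876 + 62964)) = sqrt(-17010 + 63857) = sqrt(46847)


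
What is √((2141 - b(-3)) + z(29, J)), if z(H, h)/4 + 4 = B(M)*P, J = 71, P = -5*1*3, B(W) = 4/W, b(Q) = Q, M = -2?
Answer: 2*√562 ≈ 47.413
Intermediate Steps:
P = -15 (P = -5*3 = -15)
z(H, h) = 104 (z(H, h) = -16 + 4*((4/(-2))*(-15)) = -16 + 4*((4*(-½))*(-15)) = -16 + 4*(-2*(-15)) = -16 + 4*30 = -16 + 120 = 104)
√((2141 - b(-3)) + z(29, J)) = √((2141 - 1*(-3)) + 104) = √((2141 + 3) + 104) = √(2144 + 104) = √2248 = 2*√562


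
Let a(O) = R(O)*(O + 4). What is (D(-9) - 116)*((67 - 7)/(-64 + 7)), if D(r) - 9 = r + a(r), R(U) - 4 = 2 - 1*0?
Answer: 2920/19 ≈ 153.68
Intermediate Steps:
R(U) = 6 (R(U) = 4 + (2 - 1*0) = 4 + (2 + 0) = 4 + 2 = 6)
a(O) = 24 + 6*O (a(O) = 6*(O + 4) = 6*(4 + O) = 24 + 6*O)
D(r) = 33 + 7*r (D(r) = 9 + (r + (24 + 6*r)) = 9 + (24 + 7*r) = 33 + 7*r)
(D(-9) - 116)*((67 - 7)/(-64 + 7)) = ((33 + 7*(-9)) - 116)*((67 - 7)/(-64 + 7)) = ((33 - 63) - 116)*(60/(-57)) = (-30 - 116)*(60*(-1/57)) = -146*(-20/19) = 2920/19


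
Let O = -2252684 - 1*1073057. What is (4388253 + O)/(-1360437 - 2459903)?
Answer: -265628/955085 ≈ -0.27812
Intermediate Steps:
O = -3325741 (O = -2252684 - 1073057 = -3325741)
(4388253 + O)/(-1360437 - 2459903) = (4388253 - 3325741)/(-1360437 - 2459903) = 1062512/(-3820340) = 1062512*(-1/3820340) = -265628/955085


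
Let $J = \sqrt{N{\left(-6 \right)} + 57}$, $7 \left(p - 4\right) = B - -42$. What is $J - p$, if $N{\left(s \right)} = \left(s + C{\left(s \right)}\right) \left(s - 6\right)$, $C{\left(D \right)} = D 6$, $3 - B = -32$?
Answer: $-15 + \sqrt{561} \approx 8.6854$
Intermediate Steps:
$B = 35$ ($B = 3 - -32 = 3 + 32 = 35$)
$C{\left(D \right)} = 6 D$
$p = 15$ ($p = 4 + \frac{35 - -42}{7} = 4 + \frac{35 + 42}{7} = 4 + \frac{1}{7} \cdot 77 = 4 + 11 = 15$)
$N{\left(s \right)} = 7 s \left(-6 + s\right)$ ($N{\left(s \right)} = \left(s + 6 s\right) \left(s - 6\right) = 7 s \left(-6 + s\right)$)
$J = \sqrt{561}$ ($J = \sqrt{7 \left(-6\right) \left(-6 - 6\right) + 57} = \sqrt{7 \left(-6\right) \left(-12\right) + 57} = \sqrt{504 + 57} = \sqrt{561} \approx 23.685$)
$J - p = \sqrt{561} - 15 = -15 + \sqrt{561}$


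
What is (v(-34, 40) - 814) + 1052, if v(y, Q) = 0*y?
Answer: 238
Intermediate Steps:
v(y, Q) = 0
(v(-34, 40) - 814) + 1052 = (0 - 814) + 1052 = -814 + 1052 = 238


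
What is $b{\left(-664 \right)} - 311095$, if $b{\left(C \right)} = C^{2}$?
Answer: $129801$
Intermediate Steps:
$b{\left(-664 \right)} - 311095 = \left(-664\right)^{2} - 311095 = 440896 - 311095 = 129801$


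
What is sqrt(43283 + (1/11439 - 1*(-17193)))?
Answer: sqrt(879258690515)/3813 ≈ 245.92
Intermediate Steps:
sqrt(43283 + (1/11439 - 1*(-17193))) = sqrt(43283 + (1/11439 + 17193)) = sqrt(43283 + 196670728/11439) = sqrt(691784965/11439) = sqrt(879258690515)/3813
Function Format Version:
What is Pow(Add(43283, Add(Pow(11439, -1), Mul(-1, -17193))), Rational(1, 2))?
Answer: Mul(Rational(1, 3813), Pow(879258690515, Rational(1, 2))) ≈ 245.92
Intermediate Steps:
Pow(Add(43283, Add(Pow(11439, -1), Mul(-1, -17193))), Rational(1, 2)) = Pow(Add(43283, Add(Rational(1, 11439), 17193)), Rational(1, 2)) = Pow(Add(43283, Rational(196670728, 11439)), Rational(1, 2)) = Pow(Rational(691784965, 11439), Rational(1, 2)) = Mul(Rational(1, 3813), Pow(879258690515, Rational(1, 2)))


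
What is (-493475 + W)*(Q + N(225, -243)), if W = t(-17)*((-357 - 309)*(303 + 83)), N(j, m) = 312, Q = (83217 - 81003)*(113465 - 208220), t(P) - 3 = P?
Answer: -651513000784962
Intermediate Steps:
t(P) = 3 + P
Q = -209787570 (Q = 2214*(-94755) = -209787570)
W = 3599064 (W = (3 - 17)*((-357 - 309)*(303 + 83)) = -(-9324)*386 = -14*(-257076) = 3599064)
(-493475 + W)*(Q + N(225, -243)) = (-493475 + 3599064)*(-209787570 + 312) = 3105589*(-209787258) = -651513000784962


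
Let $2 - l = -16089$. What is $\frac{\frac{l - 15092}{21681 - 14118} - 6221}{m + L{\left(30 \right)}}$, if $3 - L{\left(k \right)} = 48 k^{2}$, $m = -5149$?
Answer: $\frac{7841404}{60940133} \approx 0.12867$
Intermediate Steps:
$l = 16091$ ($l = 2 - -16089 = 2 + 16089 = 16091$)
$L{\left(k \right)} = 3 - 48 k^{2}$
$\frac{\frac{l - 15092}{21681 - 14118} - 6221}{m + L{\left(30 \right)}} = \frac{\frac{16091 - 15092}{21681 - 14118} - 6221}{-5149 + \left(3 - 48 \cdot 30^{2}\right)} = \frac{\frac{999}{7563} - 6221}{-5149 + \left(3 - 43200\right)} = \frac{999 \cdot \frac{1}{7563} - 6221}{-5149 + \left(3 - 43200\right)} = \frac{\frac{333}{2521} - 6221}{-5149 - 43197} = - \frac{15682808}{2521 \left(-48346\right)} = \left(- \frac{15682808}{2521}\right) \left(- \frac{1}{48346}\right) = \frac{7841404}{60940133}$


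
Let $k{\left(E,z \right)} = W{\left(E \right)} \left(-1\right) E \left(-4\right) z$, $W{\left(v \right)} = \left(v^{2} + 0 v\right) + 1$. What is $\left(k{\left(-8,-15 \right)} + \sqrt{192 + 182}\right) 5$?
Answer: $156000 + 5 \sqrt{374} \approx 1.561 \cdot 10^{5}$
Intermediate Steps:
$W{\left(v \right)} = 1 + v^{2}$ ($W{\left(v \right)} = \left(v^{2} + 0\right) + 1 = v^{2} + 1 = 1 + v^{2}$)
$k{\left(E,z \right)} = - 4 E z \left(-1 - E^{2}\right)$ ($k{\left(E,z \right)} = \left(1 + E^{2}\right) \left(-1\right) E \left(-4\right) z = \left(-1 - E^{2}\right) - 4 E z = \left(-1 - E^{2}\right) \left(- 4 E z\right) = - 4 E z \left(-1 - E^{2}\right)$)
$\left(k{\left(-8,-15 \right)} + \sqrt{192 + 182}\right) 5 = \left(4 \left(-8\right) \left(-15\right) \left(1 + \left(-8\right)^{2}\right) + \sqrt{192 + 182}\right) 5 = \left(4 \left(-8\right) \left(-15\right) \left(1 + 64\right) + \sqrt{374}\right) 5 = \left(4 \left(-8\right) \left(-15\right) 65 + \sqrt{374}\right) 5 = \left(31200 + \sqrt{374}\right) 5 = 156000 + 5 \sqrt{374}$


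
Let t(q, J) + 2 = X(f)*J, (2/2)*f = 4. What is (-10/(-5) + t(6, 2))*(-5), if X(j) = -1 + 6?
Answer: -50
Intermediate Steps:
f = 4
X(j) = 5
t(q, J) = -2 + 5*J
(-10/(-5) + t(6, 2))*(-5) = (-10/(-5) + (-2 + 5*2))*(-5) = (-10*(-⅕) + (-2 + 10))*(-5) = (2 + 8)*(-5) = 10*(-5) = -50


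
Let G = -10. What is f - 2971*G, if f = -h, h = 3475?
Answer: 26235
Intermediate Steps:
f = -3475 (f = -1*3475 = -3475)
f - 2971*G = -3475 - 2971*(-10) = -3475 + 29710 = 26235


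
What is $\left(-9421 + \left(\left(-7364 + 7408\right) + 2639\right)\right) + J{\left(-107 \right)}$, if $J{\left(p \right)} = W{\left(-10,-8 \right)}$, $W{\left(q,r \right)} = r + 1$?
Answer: $-6745$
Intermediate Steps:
$W{\left(q,r \right)} = 1 + r$
$J{\left(p \right)} = -7$ ($J{\left(p \right)} = 1 - 8 = -7$)
$\left(-9421 + \left(\left(-7364 + 7408\right) + 2639\right)\right) + J{\left(-107 \right)} = \left(-9421 + \left(\left(-7364 + 7408\right) + 2639\right)\right) - 7 = \left(-9421 + \left(44 + 2639\right)\right) - 7 = \left(-9421 + 2683\right) - 7 = -6738 - 7 = -6745$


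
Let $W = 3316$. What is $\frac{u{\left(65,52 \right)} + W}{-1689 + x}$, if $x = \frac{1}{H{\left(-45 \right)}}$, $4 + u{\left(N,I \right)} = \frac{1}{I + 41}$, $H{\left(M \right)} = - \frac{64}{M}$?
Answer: $- \frac{19713088}{10048743} \approx -1.9617$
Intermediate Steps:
$u{\left(N,I \right)} = -4 + \frac{1}{41 + I}$ ($u{\left(N,I \right)} = -4 + \frac{1}{I + 41} = -4 + \frac{1}{41 + I}$)
$x = \frac{45}{64}$ ($x = \frac{1}{\left(-64\right) \frac{1}{-45}} = \frac{1}{\left(-64\right) \left(- \frac{1}{45}\right)} = \frac{1}{\frac{64}{45}} = \frac{45}{64} \approx 0.70313$)
$\frac{u{\left(65,52 \right)} + W}{-1689 + x} = \frac{\frac{-163 - 208}{41 + 52} + 3316}{-1689 + \frac{45}{64}} = \frac{\frac{-163 - 208}{93} + 3316}{- \frac{108051}{64}} = \left(\frac{1}{93} \left(-371\right) + 3316\right) \left(- \frac{64}{108051}\right) = \left(- \frac{371}{93} + 3316\right) \left(- \frac{64}{108051}\right) = \frac{308017}{93} \left(- \frac{64}{108051}\right) = - \frac{19713088}{10048743}$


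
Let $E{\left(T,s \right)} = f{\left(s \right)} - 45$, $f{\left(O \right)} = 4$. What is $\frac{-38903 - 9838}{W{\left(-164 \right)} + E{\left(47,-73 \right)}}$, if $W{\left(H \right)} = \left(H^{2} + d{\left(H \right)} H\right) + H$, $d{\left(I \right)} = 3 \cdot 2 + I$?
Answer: $- \frac{48741}{52603} \approx -0.92658$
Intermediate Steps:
$d{\left(I \right)} = 6 + I$
$E{\left(T,s \right)} = -41$ ($E{\left(T,s \right)} = 4 - 45 = -41$)
$W{\left(H \right)} = H + H^{2} + H \left(6 + H\right)$ ($W{\left(H \right)} = \left(H^{2} + \left(6 + H\right) H\right) + H = \left(H^{2} + H \left(6 + H\right)\right) + H = H + H^{2} + H \left(6 + H\right)$)
$\frac{-38903 - 9838}{W{\left(-164 \right)} + E{\left(47,-73 \right)}} = \frac{-38903 - 9838}{- 164 \left(7 + 2 \left(-164\right)\right) - 41} = - \frac{48741}{- 164 \left(7 - 328\right) - 41} = - \frac{48741}{\left(-164\right) \left(-321\right) - 41} = - \frac{48741}{52644 - 41} = - \frac{48741}{52603}$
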